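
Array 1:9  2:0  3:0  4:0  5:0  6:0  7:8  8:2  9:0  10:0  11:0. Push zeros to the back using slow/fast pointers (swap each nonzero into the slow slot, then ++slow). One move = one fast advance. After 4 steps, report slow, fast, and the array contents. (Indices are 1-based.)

slow=2, fast=5, a=[9, 0, 0, 0, 0, 0, 8, 2, 0, 0, 0]

slow=1 fast=1: a[fast]=9≠0 swap→a[1]=9, slow++,fast++
slow=2 fast=2: a[fast]=0, fast++
slow=2 fast=3: a[fast]=0, fast++
slow=2 fast=4: a[fast]=0, fast++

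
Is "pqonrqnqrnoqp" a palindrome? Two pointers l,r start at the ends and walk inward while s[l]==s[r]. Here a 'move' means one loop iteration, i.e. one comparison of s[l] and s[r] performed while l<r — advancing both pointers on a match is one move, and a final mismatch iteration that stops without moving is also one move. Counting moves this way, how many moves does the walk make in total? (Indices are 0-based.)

l=0 r=12: 'p'=='p', l++,r--
l=1 r=11: 'q'=='q', l++,r--
l=2 r=10: 'o'=='o', l++,r--
l=3 r=9: 'n'=='n', l++,r--
l=4 r=8: 'r'=='r', l++,r--
l=5 r=7: 'q'=='q', l++,r--

6 moves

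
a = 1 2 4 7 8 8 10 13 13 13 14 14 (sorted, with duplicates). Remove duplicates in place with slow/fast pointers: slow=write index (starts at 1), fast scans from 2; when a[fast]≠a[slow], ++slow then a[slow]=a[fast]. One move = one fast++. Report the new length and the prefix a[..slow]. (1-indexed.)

(s=1,f=2) a[fast]=2≠a[slow]=1 write a[2]=2 → slow++,fast++
(s=2,f=3) a[fast]=4≠a[slow]=2 write a[3]=4 → slow++,fast++
(s=3,f=4) a[fast]=7≠a[slow]=4 write a[4]=7 → slow++,fast++
(s=4,f=5) a[fast]=8≠a[slow]=7 write a[5]=8 → slow++,fast++
(s=5,f=6) a[fast]=8=a[slow] dup → fast++
(s=5,f=7) a[fast]=10≠a[slow]=8 write a[6]=10 → slow++,fast++
(s=6,f=8) a[fast]=13≠a[slow]=10 write a[7]=13 → slow++,fast++
(s=7,f=9) a[fast]=13=a[slow] dup → fast++
(s=7,f=10) a[fast]=13=a[slow] dup → fast++
(s=7,f=11) a[fast]=14≠a[slow]=13 write a[8]=14 → slow++,fast++
(s=8,f=12) a[fast]=14=a[slow] dup → fast++

length 8; prefix = [1, 2, 4, 7, 8, 10, 13, 14]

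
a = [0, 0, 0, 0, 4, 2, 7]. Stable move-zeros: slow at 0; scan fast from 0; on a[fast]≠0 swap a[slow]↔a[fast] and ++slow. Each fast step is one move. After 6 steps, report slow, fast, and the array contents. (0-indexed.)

slow=2, fast=6, a=[4, 2, 0, 0, 0, 0, 7]

slow=0 fast=0: a[fast]=0, fast++
slow=0 fast=1: a[fast]=0, fast++
slow=0 fast=2: a[fast]=0, fast++
slow=0 fast=3: a[fast]=0, fast++
slow=0 fast=4: a[fast]=4≠0 swap→a[0]=4, slow++,fast++
slow=1 fast=5: a[fast]=2≠0 swap→a[1]=2, slow++,fast++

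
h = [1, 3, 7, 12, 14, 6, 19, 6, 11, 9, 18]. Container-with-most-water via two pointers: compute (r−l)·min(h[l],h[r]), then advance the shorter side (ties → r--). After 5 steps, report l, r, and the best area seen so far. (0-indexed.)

l=5, r=10, best area=84

[0,10] min(1,18)*10=10 best=10 * → l++
[1,10] min(3,18)*9=27 best=27 * → l++
[2,10] min(7,18)*8=56 best=56 * → l++
[3,10] min(12,18)*7=84 best=84 * → l++
[4,10] min(14,18)*6=84 best=84 → l++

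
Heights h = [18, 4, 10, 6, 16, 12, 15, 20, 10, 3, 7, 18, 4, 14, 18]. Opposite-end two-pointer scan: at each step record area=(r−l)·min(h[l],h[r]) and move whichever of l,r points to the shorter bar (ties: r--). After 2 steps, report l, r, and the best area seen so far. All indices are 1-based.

l=1, r=13, best area=252

[1,15] min(18,18)*14=252 best=252 * → r--
[1,14] min(18,14)*13=182 best=252 → r--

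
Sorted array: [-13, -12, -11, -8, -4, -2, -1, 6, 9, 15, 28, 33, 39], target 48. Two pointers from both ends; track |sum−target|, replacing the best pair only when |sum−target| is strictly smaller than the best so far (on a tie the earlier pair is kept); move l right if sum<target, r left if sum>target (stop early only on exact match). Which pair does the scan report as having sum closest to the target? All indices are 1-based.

[1,13] -13+39=26 d=22 * → l++
[2,13] -12+39=27 d=21 * → l++
[3,13] -11+39=28 d=20 * → l++
[4,13] -8+39=31 d=17 * → l++
[5,13] -4+39=35 d=13 * → l++
[6,13] -2+39=37 d=11 * → l++
[7,13] -1+39=38 d=10 * → l++
[8,13] 6+39=45 d=3 * → l++
[9,13] 9+39=48 d=0 * → stop

pair (9, 39) with sum 48 (|Δ|=0)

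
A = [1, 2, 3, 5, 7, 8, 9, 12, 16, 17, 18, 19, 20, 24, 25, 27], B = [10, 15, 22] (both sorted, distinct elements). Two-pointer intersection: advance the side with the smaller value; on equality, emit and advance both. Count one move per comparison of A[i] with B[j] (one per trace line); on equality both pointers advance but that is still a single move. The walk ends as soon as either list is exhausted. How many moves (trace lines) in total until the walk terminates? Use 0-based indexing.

i=0 j=0: 1<10, i++
i=1 j=0: 2<10, i++
i=2 j=0: 3<10, i++
i=3 j=0: 5<10, i++
i=4 j=0: 7<10, i++
i=5 j=0: 8<10, i++
i=6 j=0: 9<10, i++
i=7 j=0: 12>10, j++
i=7 j=1: 12<15, i++
i=8 j=1: 16>15, j++
i=8 j=2: 16<22, i++
i=9 j=2: 17<22, i++
i=10 j=2: 18<22, i++
i=11 j=2: 19<22, i++
i=12 j=2: 20<22, i++
i=13 j=2: 24>22, j++

16 moves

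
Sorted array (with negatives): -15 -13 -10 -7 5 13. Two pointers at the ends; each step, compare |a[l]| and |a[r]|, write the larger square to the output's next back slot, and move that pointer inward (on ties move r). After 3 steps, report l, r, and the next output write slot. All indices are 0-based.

[0,5] |-15|>|13| out[5]=225 → l++
[1,5] |-13|<=|13| out[4]=169 → r--
[1,4] |-13|>|5| out[3]=169 → l++

l=2, r=4, next write slot=2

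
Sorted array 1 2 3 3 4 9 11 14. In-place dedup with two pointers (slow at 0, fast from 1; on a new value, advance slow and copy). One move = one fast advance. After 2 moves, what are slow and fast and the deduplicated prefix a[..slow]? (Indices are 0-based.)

slow=0 fast=1: a[fast]=2≠a[slow]=1 write a[1]=2, slow++,fast++
slow=1 fast=2: a[fast]=3≠a[slow]=2 write a[2]=3, slow++,fast++

slow=2, fast=3, prefix=[1, 2, 3]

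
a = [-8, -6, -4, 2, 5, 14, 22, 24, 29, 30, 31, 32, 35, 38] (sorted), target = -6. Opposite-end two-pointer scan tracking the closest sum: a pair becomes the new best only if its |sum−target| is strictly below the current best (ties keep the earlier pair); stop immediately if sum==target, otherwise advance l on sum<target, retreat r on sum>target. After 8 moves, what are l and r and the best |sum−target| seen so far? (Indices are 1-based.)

l=1 r=14: -8+38=30 d=36 *, r--
l=1 r=13: -8+35=27 d=33 *, r--
l=1 r=12: -8+32=24 d=30 *, r--
l=1 r=11: -8+31=23 d=29 *, r--
l=1 r=10: -8+30=22 d=28 *, r--
l=1 r=9: -8+29=21 d=27 *, r--
l=1 r=8: -8+24=16 d=22 *, r--
l=1 r=7: -8+22=14 d=20 *, r--

l=1, r=6, best |Δ|=20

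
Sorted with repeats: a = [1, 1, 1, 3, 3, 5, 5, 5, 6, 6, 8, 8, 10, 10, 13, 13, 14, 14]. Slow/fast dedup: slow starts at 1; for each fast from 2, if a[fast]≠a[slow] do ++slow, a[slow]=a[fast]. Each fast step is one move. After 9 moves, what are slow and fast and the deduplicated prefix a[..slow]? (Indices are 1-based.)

slow=4, fast=11, prefix=[1, 3, 5, 6]

slow=1 fast=2: a[fast]=1=a[slow] dup, fast++
slow=1 fast=3: a[fast]=1=a[slow] dup, fast++
slow=1 fast=4: a[fast]=3≠a[slow]=1 write a[2]=3, slow++,fast++
slow=2 fast=5: a[fast]=3=a[slow] dup, fast++
slow=2 fast=6: a[fast]=5≠a[slow]=3 write a[3]=5, slow++,fast++
slow=3 fast=7: a[fast]=5=a[slow] dup, fast++
slow=3 fast=8: a[fast]=5=a[slow] dup, fast++
slow=3 fast=9: a[fast]=6≠a[slow]=5 write a[4]=6, slow++,fast++
slow=4 fast=10: a[fast]=6=a[slow] dup, fast++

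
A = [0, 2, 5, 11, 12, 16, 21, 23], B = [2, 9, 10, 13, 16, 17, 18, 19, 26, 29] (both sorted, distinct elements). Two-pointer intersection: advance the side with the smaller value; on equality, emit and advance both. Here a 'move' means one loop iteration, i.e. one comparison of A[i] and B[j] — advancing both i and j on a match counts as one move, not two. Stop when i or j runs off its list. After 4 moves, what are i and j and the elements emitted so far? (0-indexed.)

i=0 j=0: 0<2, i++
i=1 j=0: 2==2 emit, i++,j++
i=2 j=1: 5<9, i++
i=3 j=1: 11>9, j++

i=3, j=2, emitted=[2]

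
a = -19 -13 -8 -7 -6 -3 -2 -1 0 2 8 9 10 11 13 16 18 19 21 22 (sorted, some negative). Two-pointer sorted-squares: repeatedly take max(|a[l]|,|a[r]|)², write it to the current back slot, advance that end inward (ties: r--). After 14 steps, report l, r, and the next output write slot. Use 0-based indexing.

l=4, r=9, next write slot=5

[0,19] |-19|<=|22| out[19]=484 → r--
[0,18] |-19|<=|21| out[18]=441 → r--
[0,17] |-19|<=|19| out[17]=361 → r--
[0,16] |-19|>|18| out[16]=361 → l++
[1,16] |-13|<=|18| out[15]=324 → r--
[1,15] |-13|<=|16| out[14]=256 → r--
[1,14] |-13|<=|13| out[13]=169 → r--
[1,13] |-13|>|11| out[12]=169 → l++
[2,13] |-8|<=|11| out[11]=121 → r--
[2,12] |-8|<=|10| out[10]=100 → r--
[2,11] |-8|<=|9| out[9]=81 → r--
[2,10] |-8|<=|8| out[8]=64 → r--
[2,9] |-8|>|2| out[7]=64 → l++
[3,9] |-7|>|2| out[6]=49 → l++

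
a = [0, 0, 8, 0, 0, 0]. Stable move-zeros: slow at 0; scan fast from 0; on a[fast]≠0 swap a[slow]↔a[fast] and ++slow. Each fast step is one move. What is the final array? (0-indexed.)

[8, 0, 0, 0, 0, 0]

slow=0 fast=0: a[fast]=0, fast++
slow=0 fast=1: a[fast]=0, fast++
slow=0 fast=2: a[fast]=8≠0 swap→a[0]=8, slow++,fast++
slow=1 fast=3: a[fast]=0, fast++
slow=1 fast=4: a[fast]=0, fast++
slow=1 fast=5: a[fast]=0, fast++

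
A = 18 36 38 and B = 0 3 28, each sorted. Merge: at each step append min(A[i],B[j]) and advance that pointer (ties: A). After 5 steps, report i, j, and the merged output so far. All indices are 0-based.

i=0 j=0: A[i]=18>B[j]=0 take 0, j++
i=0 j=1: A[i]=18>B[j]=3 take 3, j++
i=0 j=2: A[i]=18<=B[j]=28 take 18, i++
i=1 j=2: A[i]=36>B[j]=28 take 28, j++
i=1 j=3: B done, take A[i]=36, i++

i=2, j=3, merged so far=[0, 3, 18, 28, 36]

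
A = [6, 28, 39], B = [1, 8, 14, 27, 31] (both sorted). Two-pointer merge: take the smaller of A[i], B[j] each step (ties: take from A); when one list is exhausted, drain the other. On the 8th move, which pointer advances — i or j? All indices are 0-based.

i

i=0 j=0: A[i]=6>B[j]=1 take 1, j++
i=0 j=1: A[i]=6<=B[j]=8 take 6, i++
i=1 j=1: A[i]=28>B[j]=8 take 8, j++
i=1 j=2: A[i]=28>B[j]=14 take 14, j++
i=1 j=3: A[i]=28>B[j]=27 take 27, j++
i=1 j=4: A[i]=28<=B[j]=31 take 28, i++
i=2 j=4: A[i]=39>B[j]=31 take 31, j++
i=2 j=5: B done, take A[i]=39, i++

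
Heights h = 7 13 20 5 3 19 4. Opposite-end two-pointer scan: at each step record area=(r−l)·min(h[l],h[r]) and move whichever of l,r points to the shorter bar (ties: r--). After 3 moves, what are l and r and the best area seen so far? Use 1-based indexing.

l=3, r=6, best area=52

[1,7] min(7,4)*6=24 best=24 * → r--
[1,6] min(7,19)*5=35 best=35 * → l++
[2,6] min(13,19)*4=52 best=52 * → l++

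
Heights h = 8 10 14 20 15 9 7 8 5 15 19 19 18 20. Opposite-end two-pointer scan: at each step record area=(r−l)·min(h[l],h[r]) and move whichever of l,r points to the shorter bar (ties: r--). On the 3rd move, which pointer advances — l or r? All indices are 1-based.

l

l=1 r=14: min(8,20)*13=104 best=104 *, l++
l=2 r=14: min(10,20)*12=120 best=120 *, l++
l=3 r=14: min(14,20)*11=154 best=154 *, l++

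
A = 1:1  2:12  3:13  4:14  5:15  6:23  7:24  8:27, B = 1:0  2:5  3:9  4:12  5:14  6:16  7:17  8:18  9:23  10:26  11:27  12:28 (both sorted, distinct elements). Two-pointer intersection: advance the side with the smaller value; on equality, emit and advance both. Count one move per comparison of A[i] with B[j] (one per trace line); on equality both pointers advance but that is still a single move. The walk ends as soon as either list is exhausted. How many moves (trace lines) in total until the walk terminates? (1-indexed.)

15 moves

i=1 j=1: 1>0, j++
i=1 j=2: 1<5, i++
i=2 j=2: 12>5, j++
i=2 j=3: 12>9, j++
i=2 j=4: 12==12 emit, i++,j++
i=3 j=5: 13<14, i++
i=4 j=5: 14==14 emit, i++,j++
i=5 j=6: 15<16, i++
i=6 j=6: 23>16, j++
i=6 j=7: 23>17, j++
i=6 j=8: 23>18, j++
i=6 j=9: 23==23 emit, i++,j++
i=7 j=10: 24<26, i++
i=8 j=10: 27>26, j++
i=8 j=11: 27==27 emit, i++,j++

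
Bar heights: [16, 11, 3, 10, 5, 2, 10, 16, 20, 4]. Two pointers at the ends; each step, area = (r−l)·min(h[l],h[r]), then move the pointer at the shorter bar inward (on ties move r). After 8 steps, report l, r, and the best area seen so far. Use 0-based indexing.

[0,9] min(16,4)*9=36 best=36 * → r--
[0,8] min(16,20)*8=128 best=128 * → l++
[1,8] min(11,20)*7=77 best=128 → l++
[2,8] min(3,20)*6=18 best=128 → l++
[3,8] min(10,20)*5=50 best=128 → l++
[4,8] min(5,20)*4=20 best=128 → l++
[5,8] min(2,20)*3=6 best=128 → l++
[6,8] min(10,20)*2=20 best=128 → l++

l=7, r=8, best area=128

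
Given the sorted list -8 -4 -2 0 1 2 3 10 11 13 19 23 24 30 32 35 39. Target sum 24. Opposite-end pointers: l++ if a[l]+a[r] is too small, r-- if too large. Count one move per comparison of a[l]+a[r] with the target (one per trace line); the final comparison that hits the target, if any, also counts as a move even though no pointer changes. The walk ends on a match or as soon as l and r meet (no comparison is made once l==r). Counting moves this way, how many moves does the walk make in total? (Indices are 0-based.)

3 moves

l=0 r=16: -8+39=31 >24, r--
l=0 r=15: -8+35=27 >24, r--
l=0 r=14: -8+32=24, found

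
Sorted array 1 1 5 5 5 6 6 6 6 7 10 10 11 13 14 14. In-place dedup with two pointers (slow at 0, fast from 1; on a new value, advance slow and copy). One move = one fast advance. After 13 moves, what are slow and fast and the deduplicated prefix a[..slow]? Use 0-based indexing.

slow=6, fast=14, prefix=[1, 5, 6, 7, 10, 11, 13]

slow=0 fast=1: a[fast]=1=a[slow] dup, fast++
slow=0 fast=2: a[fast]=5≠a[slow]=1 write a[1]=5, slow++,fast++
slow=1 fast=3: a[fast]=5=a[slow] dup, fast++
slow=1 fast=4: a[fast]=5=a[slow] dup, fast++
slow=1 fast=5: a[fast]=6≠a[slow]=5 write a[2]=6, slow++,fast++
slow=2 fast=6: a[fast]=6=a[slow] dup, fast++
slow=2 fast=7: a[fast]=6=a[slow] dup, fast++
slow=2 fast=8: a[fast]=6=a[slow] dup, fast++
slow=2 fast=9: a[fast]=7≠a[slow]=6 write a[3]=7, slow++,fast++
slow=3 fast=10: a[fast]=10≠a[slow]=7 write a[4]=10, slow++,fast++
slow=4 fast=11: a[fast]=10=a[slow] dup, fast++
slow=4 fast=12: a[fast]=11≠a[slow]=10 write a[5]=11, slow++,fast++
slow=5 fast=13: a[fast]=13≠a[slow]=11 write a[6]=13, slow++,fast++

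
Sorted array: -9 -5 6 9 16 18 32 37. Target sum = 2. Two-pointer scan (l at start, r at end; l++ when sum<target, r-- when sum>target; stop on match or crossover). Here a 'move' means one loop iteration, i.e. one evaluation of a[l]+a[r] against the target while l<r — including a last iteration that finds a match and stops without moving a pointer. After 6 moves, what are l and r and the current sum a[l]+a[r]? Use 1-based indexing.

l=2, r=3, sum=1

l=1 r=8: -9+37=28 >2, r--
l=1 r=7: -9+32=23 >2, r--
l=1 r=6: -9+18=9 >2, r--
l=1 r=5: -9+16=7 >2, r--
l=1 r=4: -9+9=0 <2, l++
l=2 r=4: -5+9=4 >2, r--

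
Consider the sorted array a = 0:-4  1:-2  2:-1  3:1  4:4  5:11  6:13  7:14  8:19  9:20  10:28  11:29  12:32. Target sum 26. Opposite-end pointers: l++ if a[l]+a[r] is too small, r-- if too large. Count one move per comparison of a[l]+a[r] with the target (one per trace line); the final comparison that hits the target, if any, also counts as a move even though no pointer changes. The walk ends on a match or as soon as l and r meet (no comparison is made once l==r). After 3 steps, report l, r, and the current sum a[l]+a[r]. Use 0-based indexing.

l=0 r=12: -4+32=28 >26, r--
l=0 r=11: -4+29=25 <26, l++
l=1 r=11: -2+29=27 >26, r--

l=1, r=10, sum=26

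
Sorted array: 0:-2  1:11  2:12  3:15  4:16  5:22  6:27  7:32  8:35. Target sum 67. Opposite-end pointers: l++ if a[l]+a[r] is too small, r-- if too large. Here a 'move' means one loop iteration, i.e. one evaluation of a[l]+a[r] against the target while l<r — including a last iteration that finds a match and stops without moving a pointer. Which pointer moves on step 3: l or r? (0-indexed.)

l=0 r=8: -2+35=33 <67, l++
l=1 r=8: 11+35=46 <67, l++
l=2 r=8: 12+35=47 <67, l++

l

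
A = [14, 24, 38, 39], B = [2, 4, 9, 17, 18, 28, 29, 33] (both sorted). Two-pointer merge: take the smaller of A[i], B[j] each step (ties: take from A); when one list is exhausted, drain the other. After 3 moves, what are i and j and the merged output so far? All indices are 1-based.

i=1, j=4, merged so far=[2, 4, 9]

[i=1,j=1] A[i]=14>B[j]=2 take 2 → j++
[i=1,j=2] A[i]=14>B[j]=4 take 4 → j++
[i=1,j=3] A[i]=14>B[j]=9 take 9 → j++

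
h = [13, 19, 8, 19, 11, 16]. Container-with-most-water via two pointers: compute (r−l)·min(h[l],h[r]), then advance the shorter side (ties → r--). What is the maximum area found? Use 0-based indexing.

max area = 65

l=0 r=5: min(13,16)*5=65 best=65 *, l++
l=1 r=5: min(19,16)*4=64 best=65, r--
l=1 r=4: min(19,11)*3=33 best=65, r--
l=1 r=3: min(19,19)*2=38 best=65, r--
l=1 r=2: min(19,8)*1=8 best=65, r--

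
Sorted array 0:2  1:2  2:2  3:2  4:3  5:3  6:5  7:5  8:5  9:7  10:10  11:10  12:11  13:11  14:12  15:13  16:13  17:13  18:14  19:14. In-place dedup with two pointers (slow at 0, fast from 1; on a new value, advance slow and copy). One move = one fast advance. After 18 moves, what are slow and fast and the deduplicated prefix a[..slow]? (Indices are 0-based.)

slow=8, fast=19, prefix=[2, 3, 5, 7, 10, 11, 12, 13, 14]

slow=0 fast=1: a[fast]=2=a[slow] dup, fast++
slow=0 fast=2: a[fast]=2=a[slow] dup, fast++
slow=0 fast=3: a[fast]=2=a[slow] dup, fast++
slow=0 fast=4: a[fast]=3≠a[slow]=2 write a[1]=3, slow++,fast++
slow=1 fast=5: a[fast]=3=a[slow] dup, fast++
slow=1 fast=6: a[fast]=5≠a[slow]=3 write a[2]=5, slow++,fast++
slow=2 fast=7: a[fast]=5=a[slow] dup, fast++
slow=2 fast=8: a[fast]=5=a[slow] dup, fast++
slow=2 fast=9: a[fast]=7≠a[slow]=5 write a[3]=7, slow++,fast++
slow=3 fast=10: a[fast]=10≠a[slow]=7 write a[4]=10, slow++,fast++
slow=4 fast=11: a[fast]=10=a[slow] dup, fast++
slow=4 fast=12: a[fast]=11≠a[slow]=10 write a[5]=11, slow++,fast++
slow=5 fast=13: a[fast]=11=a[slow] dup, fast++
slow=5 fast=14: a[fast]=12≠a[slow]=11 write a[6]=12, slow++,fast++
slow=6 fast=15: a[fast]=13≠a[slow]=12 write a[7]=13, slow++,fast++
slow=7 fast=16: a[fast]=13=a[slow] dup, fast++
slow=7 fast=17: a[fast]=13=a[slow] dup, fast++
slow=7 fast=18: a[fast]=14≠a[slow]=13 write a[8]=14, slow++,fast++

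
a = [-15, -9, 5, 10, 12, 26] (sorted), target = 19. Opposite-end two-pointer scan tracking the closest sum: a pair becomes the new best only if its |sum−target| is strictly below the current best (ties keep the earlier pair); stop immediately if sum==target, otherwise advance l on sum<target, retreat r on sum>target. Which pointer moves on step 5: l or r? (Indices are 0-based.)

r

l=0 r=5: -15+26=11 d=8 *, l++
l=1 r=5: -9+26=17 d=2 *, l++
l=2 r=5: 5+26=31 d=12, r--
l=2 r=4: 5+12=17 d=2, l++
l=3 r=4: 10+12=22 d=3, r--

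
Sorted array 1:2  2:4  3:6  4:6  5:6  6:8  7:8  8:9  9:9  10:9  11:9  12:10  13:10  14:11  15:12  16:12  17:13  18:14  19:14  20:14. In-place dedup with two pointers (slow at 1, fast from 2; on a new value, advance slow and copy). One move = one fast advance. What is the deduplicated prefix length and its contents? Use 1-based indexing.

slow=1 fast=2: a[fast]=4≠a[slow]=2 write a[2]=4, slow++,fast++
slow=2 fast=3: a[fast]=6≠a[slow]=4 write a[3]=6, slow++,fast++
slow=3 fast=4: a[fast]=6=a[slow] dup, fast++
slow=3 fast=5: a[fast]=6=a[slow] dup, fast++
slow=3 fast=6: a[fast]=8≠a[slow]=6 write a[4]=8, slow++,fast++
slow=4 fast=7: a[fast]=8=a[slow] dup, fast++
slow=4 fast=8: a[fast]=9≠a[slow]=8 write a[5]=9, slow++,fast++
slow=5 fast=9: a[fast]=9=a[slow] dup, fast++
slow=5 fast=10: a[fast]=9=a[slow] dup, fast++
slow=5 fast=11: a[fast]=9=a[slow] dup, fast++
slow=5 fast=12: a[fast]=10≠a[slow]=9 write a[6]=10, slow++,fast++
slow=6 fast=13: a[fast]=10=a[slow] dup, fast++
slow=6 fast=14: a[fast]=11≠a[slow]=10 write a[7]=11, slow++,fast++
slow=7 fast=15: a[fast]=12≠a[slow]=11 write a[8]=12, slow++,fast++
slow=8 fast=16: a[fast]=12=a[slow] dup, fast++
slow=8 fast=17: a[fast]=13≠a[slow]=12 write a[9]=13, slow++,fast++
slow=9 fast=18: a[fast]=14≠a[slow]=13 write a[10]=14, slow++,fast++
slow=10 fast=19: a[fast]=14=a[slow] dup, fast++
slow=10 fast=20: a[fast]=14=a[slow] dup, fast++

length 10; prefix = [2, 4, 6, 8, 9, 10, 11, 12, 13, 14]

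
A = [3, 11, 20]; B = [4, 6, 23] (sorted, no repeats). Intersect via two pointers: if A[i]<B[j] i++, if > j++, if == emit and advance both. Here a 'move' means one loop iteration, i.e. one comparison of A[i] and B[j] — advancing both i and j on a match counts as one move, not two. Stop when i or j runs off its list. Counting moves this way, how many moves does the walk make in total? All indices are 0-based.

i=0 j=0: 3<4, i++
i=1 j=0: 11>4, j++
i=1 j=1: 11>6, j++
i=1 j=2: 11<23, i++
i=2 j=2: 20<23, i++

5 moves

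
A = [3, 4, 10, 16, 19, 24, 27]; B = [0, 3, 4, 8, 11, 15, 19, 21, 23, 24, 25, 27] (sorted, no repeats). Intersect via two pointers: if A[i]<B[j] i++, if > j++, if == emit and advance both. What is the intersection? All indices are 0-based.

[i=0,j=0] 3>0 → j++
[i=0,j=1] 3==3 emit → i++,j++
[i=1,j=2] 4==4 emit → i++,j++
[i=2,j=3] 10>8 → j++
[i=2,j=4] 10<11 → i++
[i=3,j=4] 16>11 → j++
[i=3,j=5] 16>15 → j++
[i=3,j=6] 16<19 → i++
[i=4,j=6] 19==19 emit → i++,j++
[i=5,j=7] 24>21 → j++
[i=5,j=8] 24>23 → j++
[i=5,j=9] 24==24 emit → i++,j++
[i=6,j=10] 27>25 → j++
[i=6,j=11] 27==27 emit → i++,j++

intersection = [3, 4, 19, 24, 27]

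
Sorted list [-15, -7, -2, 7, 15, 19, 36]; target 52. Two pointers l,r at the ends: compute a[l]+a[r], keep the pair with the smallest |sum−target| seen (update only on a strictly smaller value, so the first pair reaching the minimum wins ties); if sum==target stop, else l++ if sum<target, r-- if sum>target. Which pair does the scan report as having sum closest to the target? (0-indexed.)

pair (15, 36) with sum 51 (|Δ|=1)

l=0 r=6: -15+36=21 d=31 *, l++
l=1 r=6: -7+36=29 d=23 *, l++
l=2 r=6: -2+36=34 d=18 *, l++
l=3 r=6: 7+36=43 d=9 *, l++
l=4 r=6: 15+36=51 d=1 *, l++
l=5 r=6: 19+36=55 d=3, r--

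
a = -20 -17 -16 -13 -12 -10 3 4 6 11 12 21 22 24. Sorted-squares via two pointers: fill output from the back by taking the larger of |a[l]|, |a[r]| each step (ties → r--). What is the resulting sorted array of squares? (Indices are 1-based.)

l=1 r=14: |-20|<=|24| out[14]=576, r--
l=1 r=13: |-20|<=|22| out[13]=484, r--
l=1 r=12: |-20|<=|21| out[12]=441, r--
l=1 r=11: |-20|>|12| out[11]=400, l++
l=2 r=11: |-17|>|12| out[10]=289, l++
l=3 r=11: |-16|>|12| out[9]=256, l++
l=4 r=11: |-13|>|12| out[8]=169, l++
l=5 r=11: |-12|<=|12| out[7]=144, r--
l=5 r=10: |-12|>|11| out[6]=144, l++
l=6 r=10: |-10|<=|11| out[5]=121, r--
l=6 r=9: |-10|>|6| out[4]=100, l++
l=7 r=9: |3|<=|6| out[3]=36, r--
l=7 r=8: |3|<=|4| out[2]=16, r--
l=7 r=7: |3|<=|3| out[1]=9, r--

[9, 16, 36, 100, 121, 144, 144, 169, 256, 289, 400, 441, 484, 576]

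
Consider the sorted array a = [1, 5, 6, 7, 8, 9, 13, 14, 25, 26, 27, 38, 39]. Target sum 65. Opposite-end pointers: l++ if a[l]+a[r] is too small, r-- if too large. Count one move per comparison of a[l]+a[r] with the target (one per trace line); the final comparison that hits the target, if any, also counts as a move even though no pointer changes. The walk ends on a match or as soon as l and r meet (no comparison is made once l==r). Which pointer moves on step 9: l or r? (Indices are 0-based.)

l

[0,12] 1+39=40 <65 → l++
[1,12] 5+39=44 <65 → l++
[2,12] 6+39=45 <65 → l++
[3,12] 7+39=46 <65 → l++
[4,12] 8+39=47 <65 → l++
[5,12] 9+39=48 <65 → l++
[6,12] 13+39=52 <65 → l++
[7,12] 14+39=53 <65 → l++
[8,12] 25+39=64 <65 → l++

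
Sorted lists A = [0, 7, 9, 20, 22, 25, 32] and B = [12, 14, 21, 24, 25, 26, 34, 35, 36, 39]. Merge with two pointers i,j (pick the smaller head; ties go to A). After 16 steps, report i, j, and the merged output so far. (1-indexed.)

i=8, j=10, merged so far=[0, 7, 9, 12, 14, 20, 21, 22, 24, 25, 25, 26, 32, 34, 35, 36]

i=1 j=1: A[i]=0<=B[j]=12 take 0, i++
i=2 j=1: A[i]=7<=B[j]=12 take 7, i++
i=3 j=1: A[i]=9<=B[j]=12 take 9, i++
i=4 j=1: A[i]=20>B[j]=12 take 12, j++
i=4 j=2: A[i]=20>B[j]=14 take 14, j++
i=4 j=3: A[i]=20<=B[j]=21 take 20, i++
i=5 j=3: A[i]=22>B[j]=21 take 21, j++
i=5 j=4: A[i]=22<=B[j]=24 take 22, i++
i=6 j=4: A[i]=25>B[j]=24 take 24, j++
i=6 j=5: A[i]=25<=B[j]=25 take 25, i++
i=7 j=5: A[i]=32>B[j]=25 take 25, j++
i=7 j=6: A[i]=32>B[j]=26 take 26, j++
i=7 j=7: A[i]=32<=B[j]=34 take 32, i++
i=8 j=7: A done, take B[j]=34, j++
i=8 j=8: A done, take B[j]=35, j++
i=8 j=9: A done, take B[j]=36, j++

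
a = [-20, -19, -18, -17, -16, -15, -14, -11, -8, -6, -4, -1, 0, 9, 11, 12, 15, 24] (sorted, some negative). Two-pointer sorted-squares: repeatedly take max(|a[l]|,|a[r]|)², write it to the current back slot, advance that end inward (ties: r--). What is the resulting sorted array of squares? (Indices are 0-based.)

[0, 1, 16, 36, 64, 81, 121, 121, 144, 196, 225, 225, 256, 289, 324, 361, 400, 576]

[0,17] |-20|<=|24| out[17]=576 → r--
[0,16] |-20|>|15| out[16]=400 → l++
[1,16] |-19|>|15| out[15]=361 → l++
[2,16] |-18|>|15| out[14]=324 → l++
[3,16] |-17|>|15| out[13]=289 → l++
[4,16] |-16|>|15| out[12]=256 → l++
[5,16] |-15|<=|15| out[11]=225 → r--
[5,15] |-15|>|12| out[10]=225 → l++
[6,15] |-14|>|12| out[9]=196 → l++
[7,15] |-11|<=|12| out[8]=144 → r--
[7,14] |-11|<=|11| out[7]=121 → r--
[7,13] |-11|>|9| out[6]=121 → l++
[8,13] |-8|<=|9| out[5]=81 → r--
[8,12] |-8|>|0| out[4]=64 → l++
[9,12] |-6|>|0| out[3]=36 → l++
[10,12] |-4|>|0| out[2]=16 → l++
[11,12] |-1|>|0| out[1]=1 → l++
[12,12] |0|<=|0| out[0]=0 → r--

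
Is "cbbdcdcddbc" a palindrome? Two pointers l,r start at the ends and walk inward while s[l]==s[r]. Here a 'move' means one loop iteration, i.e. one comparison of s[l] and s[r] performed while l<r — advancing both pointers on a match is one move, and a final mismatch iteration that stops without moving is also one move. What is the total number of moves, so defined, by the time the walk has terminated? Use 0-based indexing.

[0,10] 'c'=='c' → l++,r--
[1,9] 'b'=='b' → l++,r--
[2,8] 'b'!='d' → stop

3 moves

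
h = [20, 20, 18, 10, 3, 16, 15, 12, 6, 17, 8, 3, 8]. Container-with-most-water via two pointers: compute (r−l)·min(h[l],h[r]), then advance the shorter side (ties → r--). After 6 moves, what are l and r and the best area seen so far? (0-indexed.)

[0,12] min(20,8)*12=96 best=96 * → r--
[0,11] min(20,3)*11=33 best=96 → r--
[0,10] min(20,8)*10=80 best=96 → r--
[0,9] min(20,17)*9=153 best=153 * → r--
[0,8] min(20,6)*8=48 best=153 → r--
[0,7] min(20,12)*7=84 best=153 → r--

l=0, r=6, best area=153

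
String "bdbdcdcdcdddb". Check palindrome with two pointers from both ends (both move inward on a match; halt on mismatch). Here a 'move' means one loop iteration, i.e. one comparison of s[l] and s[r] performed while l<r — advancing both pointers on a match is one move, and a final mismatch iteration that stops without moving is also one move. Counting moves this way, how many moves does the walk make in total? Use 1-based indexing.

l=1 r=13: 'b'=='b', l++,r--
l=2 r=12: 'd'=='d', l++,r--
l=3 r=11: 'b'!='d', stop

3 moves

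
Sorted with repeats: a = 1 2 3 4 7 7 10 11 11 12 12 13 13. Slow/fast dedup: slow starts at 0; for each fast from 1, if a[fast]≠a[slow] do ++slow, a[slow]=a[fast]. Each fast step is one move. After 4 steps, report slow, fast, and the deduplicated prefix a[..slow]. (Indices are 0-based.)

slow=0 fast=1: a[fast]=2≠a[slow]=1 write a[1]=2, slow++,fast++
slow=1 fast=2: a[fast]=3≠a[slow]=2 write a[2]=3, slow++,fast++
slow=2 fast=3: a[fast]=4≠a[slow]=3 write a[3]=4, slow++,fast++
slow=3 fast=4: a[fast]=7≠a[slow]=4 write a[4]=7, slow++,fast++

slow=4, fast=5, prefix=[1, 2, 3, 4, 7]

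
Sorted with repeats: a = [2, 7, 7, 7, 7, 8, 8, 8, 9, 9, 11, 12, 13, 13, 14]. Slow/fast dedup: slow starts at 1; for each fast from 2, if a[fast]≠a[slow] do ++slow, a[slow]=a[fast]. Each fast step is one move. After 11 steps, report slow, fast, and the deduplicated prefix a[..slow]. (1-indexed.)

slow=6, fast=13, prefix=[2, 7, 8, 9, 11, 12]

(s=1,f=2) a[fast]=7≠a[slow]=2 write a[2]=7 → slow++,fast++
(s=2,f=3) a[fast]=7=a[slow] dup → fast++
(s=2,f=4) a[fast]=7=a[slow] dup → fast++
(s=2,f=5) a[fast]=7=a[slow] dup → fast++
(s=2,f=6) a[fast]=8≠a[slow]=7 write a[3]=8 → slow++,fast++
(s=3,f=7) a[fast]=8=a[slow] dup → fast++
(s=3,f=8) a[fast]=8=a[slow] dup → fast++
(s=3,f=9) a[fast]=9≠a[slow]=8 write a[4]=9 → slow++,fast++
(s=4,f=10) a[fast]=9=a[slow] dup → fast++
(s=4,f=11) a[fast]=11≠a[slow]=9 write a[5]=11 → slow++,fast++
(s=5,f=12) a[fast]=12≠a[slow]=11 write a[6]=12 → slow++,fast++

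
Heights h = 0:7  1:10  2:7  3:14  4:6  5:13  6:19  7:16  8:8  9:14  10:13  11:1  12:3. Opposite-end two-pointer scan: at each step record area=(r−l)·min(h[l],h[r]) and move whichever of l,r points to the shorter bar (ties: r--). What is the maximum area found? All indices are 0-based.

max area = 91

l=0 r=12: min(7,3)*12=36 best=36 *, r--
l=0 r=11: min(7,1)*11=11 best=36, r--
l=0 r=10: min(7,13)*10=70 best=70 *, l++
l=1 r=10: min(10,13)*9=90 best=90 *, l++
l=2 r=10: min(7,13)*8=56 best=90, l++
l=3 r=10: min(14,13)*7=91 best=91 *, r--
l=3 r=9: min(14,14)*6=84 best=91, r--
l=3 r=8: min(14,8)*5=40 best=91, r--
l=3 r=7: min(14,16)*4=56 best=91, l++
l=4 r=7: min(6,16)*3=18 best=91, l++
l=5 r=7: min(13,16)*2=26 best=91, l++
l=6 r=7: min(19,16)*1=16 best=91, r--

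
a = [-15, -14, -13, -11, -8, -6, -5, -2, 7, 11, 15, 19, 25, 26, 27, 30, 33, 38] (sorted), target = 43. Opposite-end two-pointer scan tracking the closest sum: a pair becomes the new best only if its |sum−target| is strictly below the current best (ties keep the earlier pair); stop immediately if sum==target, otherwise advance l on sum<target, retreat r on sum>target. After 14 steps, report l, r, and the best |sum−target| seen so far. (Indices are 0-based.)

l=11, r=14, best |Δ|=1

[0,17] -15+38=23 d=20 * → l++
[1,17] -14+38=24 d=19 * → l++
[2,17] -13+38=25 d=18 * → l++
[3,17] -11+38=27 d=16 * → l++
[4,17] -8+38=30 d=13 * → l++
[5,17] -6+38=32 d=11 * → l++
[6,17] -5+38=33 d=10 * → l++
[7,17] -2+38=36 d=7 * → l++
[8,17] 7+38=45 d=2 * → r--
[8,16] 7+33=40 d=3 → l++
[9,16] 11+33=44 d=1 * → r--
[9,15] 11+30=41 d=2 → l++
[10,15] 15+30=45 d=2 → r--
[10,14] 15+27=42 d=1 → l++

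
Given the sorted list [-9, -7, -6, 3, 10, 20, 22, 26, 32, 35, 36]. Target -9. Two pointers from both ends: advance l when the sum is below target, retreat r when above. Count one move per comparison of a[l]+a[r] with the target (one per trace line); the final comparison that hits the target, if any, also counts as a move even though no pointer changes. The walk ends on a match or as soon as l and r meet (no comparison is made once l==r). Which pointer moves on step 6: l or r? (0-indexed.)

r

[0,10] -9+36=27 >-9 → r--
[0,9] -9+35=26 >-9 → r--
[0,8] -9+32=23 >-9 → r--
[0,7] -9+26=17 >-9 → r--
[0,6] -9+22=13 >-9 → r--
[0,5] -9+20=11 >-9 → r--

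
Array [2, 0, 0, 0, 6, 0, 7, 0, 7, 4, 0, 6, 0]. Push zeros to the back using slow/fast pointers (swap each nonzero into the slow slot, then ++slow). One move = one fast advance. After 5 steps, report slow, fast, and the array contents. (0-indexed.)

slow=2, fast=5, a=[2, 6, 0, 0, 0, 0, 7, 0, 7, 4, 0, 6, 0]

(s=0,f=0) a[fast]=2≠0 swap→a[0]=2 → slow++,fast++
(s=1,f=1) a[fast]=0 → fast++
(s=1,f=2) a[fast]=0 → fast++
(s=1,f=3) a[fast]=0 → fast++
(s=1,f=4) a[fast]=6≠0 swap→a[1]=6 → slow++,fast++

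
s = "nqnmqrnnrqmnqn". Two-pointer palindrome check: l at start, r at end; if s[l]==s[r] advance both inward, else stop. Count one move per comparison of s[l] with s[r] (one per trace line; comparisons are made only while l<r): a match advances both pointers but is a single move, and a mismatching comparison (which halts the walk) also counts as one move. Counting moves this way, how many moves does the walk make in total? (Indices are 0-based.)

7 moves

l=0 r=13: 'n'=='n', l++,r--
l=1 r=12: 'q'=='q', l++,r--
l=2 r=11: 'n'=='n', l++,r--
l=3 r=10: 'm'=='m', l++,r--
l=4 r=9: 'q'=='q', l++,r--
l=5 r=8: 'r'=='r', l++,r--
l=6 r=7: 'n'=='n', l++,r--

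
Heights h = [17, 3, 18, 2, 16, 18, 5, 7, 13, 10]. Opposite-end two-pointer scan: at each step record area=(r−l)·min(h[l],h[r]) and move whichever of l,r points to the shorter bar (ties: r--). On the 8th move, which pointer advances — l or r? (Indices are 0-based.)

[0,9] min(17,10)*9=90 best=90 * → r--
[0,8] min(17,13)*8=104 best=104 * → r--
[0,7] min(17,7)*7=49 best=104 → r--
[0,6] min(17,5)*6=30 best=104 → r--
[0,5] min(17,18)*5=85 best=104 → l++
[1,5] min(3,18)*4=12 best=104 → l++
[2,5] min(18,18)*3=54 best=104 → r--
[2,4] min(18,16)*2=32 best=104 → r--

r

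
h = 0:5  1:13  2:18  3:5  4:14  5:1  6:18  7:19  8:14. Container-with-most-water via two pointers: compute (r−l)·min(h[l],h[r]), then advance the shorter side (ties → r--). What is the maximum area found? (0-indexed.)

l=0 r=8: min(5,14)*8=40 best=40 *, l++
l=1 r=8: min(13,14)*7=91 best=91 *, l++
l=2 r=8: min(18,14)*6=84 best=91, r--
l=2 r=7: min(18,19)*5=90 best=91, l++
l=3 r=7: min(5,19)*4=20 best=91, l++
l=4 r=7: min(14,19)*3=42 best=91, l++
l=5 r=7: min(1,19)*2=2 best=91, l++
l=6 r=7: min(18,19)*1=18 best=91, l++

max area = 91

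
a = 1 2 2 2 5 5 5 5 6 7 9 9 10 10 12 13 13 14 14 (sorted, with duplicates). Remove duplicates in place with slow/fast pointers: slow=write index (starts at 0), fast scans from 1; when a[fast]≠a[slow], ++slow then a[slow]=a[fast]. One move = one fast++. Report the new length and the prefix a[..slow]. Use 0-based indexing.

slow=0 fast=1: a[fast]=2≠a[slow]=1 write a[1]=2, slow++,fast++
slow=1 fast=2: a[fast]=2=a[slow] dup, fast++
slow=1 fast=3: a[fast]=2=a[slow] dup, fast++
slow=1 fast=4: a[fast]=5≠a[slow]=2 write a[2]=5, slow++,fast++
slow=2 fast=5: a[fast]=5=a[slow] dup, fast++
slow=2 fast=6: a[fast]=5=a[slow] dup, fast++
slow=2 fast=7: a[fast]=5=a[slow] dup, fast++
slow=2 fast=8: a[fast]=6≠a[slow]=5 write a[3]=6, slow++,fast++
slow=3 fast=9: a[fast]=7≠a[slow]=6 write a[4]=7, slow++,fast++
slow=4 fast=10: a[fast]=9≠a[slow]=7 write a[5]=9, slow++,fast++
slow=5 fast=11: a[fast]=9=a[slow] dup, fast++
slow=5 fast=12: a[fast]=10≠a[slow]=9 write a[6]=10, slow++,fast++
slow=6 fast=13: a[fast]=10=a[slow] dup, fast++
slow=6 fast=14: a[fast]=12≠a[slow]=10 write a[7]=12, slow++,fast++
slow=7 fast=15: a[fast]=13≠a[slow]=12 write a[8]=13, slow++,fast++
slow=8 fast=16: a[fast]=13=a[slow] dup, fast++
slow=8 fast=17: a[fast]=14≠a[slow]=13 write a[9]=14, slow++,fast++
slow=9 fast=18: a[fast]=14=a[slow] dup, fast++

length 10; prefix = [1, 2, 5, 6, 7, 9, 10, 12, 13, 14]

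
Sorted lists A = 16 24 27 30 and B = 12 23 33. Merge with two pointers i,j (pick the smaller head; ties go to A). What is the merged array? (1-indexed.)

[i=1,j=1] A[i]=16>B[j]=12 take 12 → j++
[i=1,j=2] A[i]=16<=B[j]=23 take 16 → i++
[i=2,j=2] A[i]=24>B[j]=23 take 23 → j++
[i=2,j=3] A[i]=24<=B[j]=33 take 24 → i++
[i=3,j=3] A[i]=27<=B[j]=33 take 27 → i++
[i=4,j=3] A[i]=30<=B[j]=33 take 30 → i++
[i=5,j=3] A done, take B[j]=33 → j++

[12, 16, 23, 24, 27, 30, 33]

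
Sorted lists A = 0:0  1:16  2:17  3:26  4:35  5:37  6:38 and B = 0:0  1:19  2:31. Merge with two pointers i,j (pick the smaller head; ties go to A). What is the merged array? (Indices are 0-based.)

i=0 j=0: A[i]=0<=B[j]=0 take 0, i++
i=1 j=0: A[i]=16>B[j]=0 take 0, j++
i=1 j=1: A[i]=16<=B[j]=19 take 16, i++
i=2 j=1: A[i]=17<=B[j]=19 take 17, i++
i=3 j=1: A[i]=26>B[j]=19 take 19, j++
i=3 j=2: A[i]=26<=B[j]=31 take 26, i++
i=4 j=2: A[i]=35>B[j]=31 take 31, j++
i=4 j=3: B done, take A[i]=35, i++
i=5 j=3: B done, take A[i]=37, i++
i=6 j=3: B done, take A[i]=38, i++

[0, 0, 16, 17, 19, 26, 31, 35, 37, 38]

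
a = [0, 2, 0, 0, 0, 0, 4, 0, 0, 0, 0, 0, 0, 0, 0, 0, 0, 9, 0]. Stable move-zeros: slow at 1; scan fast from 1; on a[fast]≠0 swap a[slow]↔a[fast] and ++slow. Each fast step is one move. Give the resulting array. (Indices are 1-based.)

[2, 4, 9, 0, 0, 0, 0, 0, 0, 0, 0, 0, 0, 0, 0, 0, 0, 0, 0]

(s=1,f=1) a[fast]=0 → fast++
(s=1,f=2) a[fast]=2≠0 swap→a[1]=2 → slow++,fast++
(s=2,f=3) a[fast]=0 → fast++
(s=2,f=4) a[fast]=0 → fast++
(s=2,f=5) a[fast]=0 → fast++
(s=2,f=6) a[fast]=0 → fast++
(s=2,f=7) a[fast]=4≠0 swap→a[2]=4 → slow++,fast++
(s=3,f=8) a[fast]=0 → fast++
(s=3,f=9) a[fast]=0 → fast++
(s=3,f=10) a[fast]=0 → fast++
(s=3,f=11) a[fast]=0 → fast++
(s=3,f=12) a[fast]=0 → fast++
(s=3,f=13) a[fast]=0 → fast++
(s=3,f=14) a[fast]=0 → fast++
(s=3,f=15) a[fast]=0 → fast++
(s=3,f=16) a[fast]=0 → fast++
(s=3,f=17) a[fast]=0 → fast++
(s=3,f=18) a[fast]=9≠0 swap→a[3]=9 → slow++,fast++
(s=4,f=19) a[fast]=0 → fast++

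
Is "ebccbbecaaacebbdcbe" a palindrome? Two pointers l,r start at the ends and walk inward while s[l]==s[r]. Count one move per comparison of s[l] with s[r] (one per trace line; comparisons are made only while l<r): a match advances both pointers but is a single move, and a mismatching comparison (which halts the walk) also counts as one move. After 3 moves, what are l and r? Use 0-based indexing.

l=0 r=18: 'e'=='e', l++,r--
l=1 r=17: 'b'=='b', l++,r--
l=2 r=16: 'c'=='c', l++,r--

l=3, r=15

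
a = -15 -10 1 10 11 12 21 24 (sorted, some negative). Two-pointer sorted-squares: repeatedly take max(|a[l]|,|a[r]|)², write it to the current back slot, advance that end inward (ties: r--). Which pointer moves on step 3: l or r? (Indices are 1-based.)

l

l=1 r=8: |-15|<=|24| out[8]=576, r--
l=1 r=7: |-15|<=|21| out[7]=441, r--
l=1 r=6: |-15|>|12| out[6]=225, l++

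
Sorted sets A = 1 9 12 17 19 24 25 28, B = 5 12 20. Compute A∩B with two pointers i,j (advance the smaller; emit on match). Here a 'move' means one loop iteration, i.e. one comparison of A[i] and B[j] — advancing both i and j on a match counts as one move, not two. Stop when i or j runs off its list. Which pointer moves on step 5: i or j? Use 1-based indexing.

[i=1,j=1] 1<5 → i++
[i=2,j=1] 9>5 → j++
[i=2,j=2] 9<12 → i++
[i=3,j=2] 12==12 emit → i++,j++
[i=4,j=3] 17<20 → i++

i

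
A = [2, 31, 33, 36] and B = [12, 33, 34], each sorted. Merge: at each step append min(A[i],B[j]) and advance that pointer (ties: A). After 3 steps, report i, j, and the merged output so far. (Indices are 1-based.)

[i=1,j=1] A[i]=2<=B[j]=12 take 2 → i++
[i=2,j=1] A[i]=31>B[j]=12 take 12 → j++
[i=2,j=2] A[i]=31<=B[j]=33 take 31 → i++

i=3, j=2, merged so far=[2, 12, 31]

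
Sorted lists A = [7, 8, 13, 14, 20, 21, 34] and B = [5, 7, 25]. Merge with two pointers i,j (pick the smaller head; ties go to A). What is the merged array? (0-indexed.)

[5, 7, 7, 8, 13, 14, 20, 21, 25, 34]

[i=0,j=0] A[i]=7>B[j]=5 take 5 → j++
[i=0,j=1] A[i]=7<=B[j]=7 take 7 → i++
[i=1,j=1] A[i]=8>B[j]=7 take 7 → j++
[i=1,j=2] A[i]=8<=B[j]=25 take 8 → i++
[i=2,j=2] A[i]=13<=B[j]=25 take 13 → i++
[i=3,j=2] A[i]=14<=B[j]=25 take 14 → i++
[i=4,j=2] A[i]=20<=B[j]=25 take 20 → i++
[i=5,j=2] A[i]=21<=B[j]=25 take 21 → i++
[i=6,j=2] A[i]=34>B[j]=25 take 25 → j++
[i=6,j=3] B done, take A[i]=34 → i++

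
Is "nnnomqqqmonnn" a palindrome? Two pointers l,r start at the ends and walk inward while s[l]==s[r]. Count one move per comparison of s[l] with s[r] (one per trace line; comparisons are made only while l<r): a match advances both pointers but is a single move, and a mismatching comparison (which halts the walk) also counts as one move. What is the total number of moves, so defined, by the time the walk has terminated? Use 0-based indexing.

[0,12] 'n'=='n' → l++,r--
[1,11] 'n'=='n' → l++,r--
[2,10] 'n'=='n' → l++,r--
[3,9] 'o'=='o' → l++,r--
[4,8] 'm'=='m' → l++,r--
[5,7] 'q'=='q' → l++,r--

6 moves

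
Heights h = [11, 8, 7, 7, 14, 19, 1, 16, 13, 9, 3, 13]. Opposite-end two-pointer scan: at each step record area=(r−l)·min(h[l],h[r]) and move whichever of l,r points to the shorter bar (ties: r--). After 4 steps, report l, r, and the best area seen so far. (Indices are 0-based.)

[0,11] min(11,13)*11=121 best=121 * → l++
[1,11] min(8,13)*10=80 best=121 → l++
[2,11] min(7,13)*9=63 best=121 → l++
[3,11] min(7,13)*8=56 best=121 → l++

l=4, r=11, best area=121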